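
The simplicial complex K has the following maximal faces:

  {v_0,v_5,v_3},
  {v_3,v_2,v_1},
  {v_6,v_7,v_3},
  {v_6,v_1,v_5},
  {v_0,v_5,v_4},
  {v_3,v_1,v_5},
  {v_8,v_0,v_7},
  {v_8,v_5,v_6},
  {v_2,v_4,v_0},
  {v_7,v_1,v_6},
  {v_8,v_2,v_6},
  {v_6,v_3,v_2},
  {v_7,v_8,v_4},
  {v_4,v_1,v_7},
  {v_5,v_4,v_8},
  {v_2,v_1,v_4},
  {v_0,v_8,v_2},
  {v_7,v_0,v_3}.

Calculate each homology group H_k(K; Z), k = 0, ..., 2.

Fix the vertex order v_0 < v_1 < v_2 < v_3 < v_4 < v_5 < v_6 < v_7 < v_8 and write every simplex with vertices in increasing order. Then dim K = 2 and the simplices of K are:

  0-simplices (9): [v_0], [v_1], [v_2], [v_3], [v_4], [v_5], [v_6], [v_7], [v_8]
  1-simplices (27): (27 of them)
  2-simplices (18): (18 of them)

Hence C_0 ≅ Z^9, C_1 ≅ Z^27, C_2 ≅ Z^18.

∂_1: C_1 → C_0 sends each edge [p,q] (with p < q) to q − p. For instance
  ∂[v_0,v_4] = [v_4] − [v_0].
As a 9×27 matrix over Z this has rank 8, with invariant factors (1,1,1,1,1,1,1,1).

Boundary ∂_2: C_2 → C_1 sends each 2-simplex [p,q,r] to [q,r] − [p,r] + [p,q]. For instance
  ∂[v_0,v_3,v_7] = [v_3,v_7] − [v_0,v_7] + [v_0,v_3],
  ∂[v_1,v_2,v_4] = [v_2,v_4] − [v_1,v_4] + [v_1,v_2].
As a 27×18 matrix over Z this has rank 18, with invariant factors (1,1,1,1,1,1,1,1,1,1,1,1,1,1,1,1,1,2).

From H_k ≅ ker(∂_k) / im(∂_{k+1}) we obtain:

  H_0: rank C_0 − rank ∂_1 = 9 − 8 = 1, and the invariant factors of ∂_1 are all 1, so H_0 = Z.
  H_1: rank ker ∂_1 − rank ∂_2 = (27 − 8) − 18 = 1, and ∂_2 has invariant factor 2 > 1, so H_1 = Z × Z/2.
  H_2: rank ker ∂_2 − rank ∂_3 = (18 − 18) − 0 = 0, and there is no ∂_3, so H_2 = 0.

As a check, the Euler characteristic is 9 − 27 + 18 = 0, which agrees with 1 − 1 + 0 = 0.

H_0 = Z,  H_1 = Z × Z/2,  H_2 = 0.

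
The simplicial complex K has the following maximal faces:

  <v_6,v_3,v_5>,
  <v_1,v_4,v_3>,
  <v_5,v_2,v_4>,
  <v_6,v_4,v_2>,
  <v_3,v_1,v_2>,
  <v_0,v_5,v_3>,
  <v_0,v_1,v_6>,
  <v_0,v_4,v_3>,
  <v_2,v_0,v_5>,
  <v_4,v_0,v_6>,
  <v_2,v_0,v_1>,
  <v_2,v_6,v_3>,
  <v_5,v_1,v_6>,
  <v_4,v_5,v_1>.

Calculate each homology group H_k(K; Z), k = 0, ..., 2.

H_0 ≅ Z,  H_1 ≅ Z^2,  H_2 ≅ Z.

K has 7 vertices, 21 edges, 14 triangles.
rank ∂_0 = 0, rank ∂_1 = 6 ⇒ b_0 = 7 − 0 − 6 = 1; all invariant factors of ∂_1 are 1 so no torsion. So H_0 = Z.
rank ∂_1 = 6, rank ∂_2 = 13 ⇒ b_1 = 21 − 6 − 13 = 2; all invariant factors of ∂_2 are 1 so no torsion. So H_1 = Z^2.
rank ∂_2 = 13, rank ∂_3 = 0 ⇒ b_2 = 14 − 13 − 0 = 1. So H_2 = Z.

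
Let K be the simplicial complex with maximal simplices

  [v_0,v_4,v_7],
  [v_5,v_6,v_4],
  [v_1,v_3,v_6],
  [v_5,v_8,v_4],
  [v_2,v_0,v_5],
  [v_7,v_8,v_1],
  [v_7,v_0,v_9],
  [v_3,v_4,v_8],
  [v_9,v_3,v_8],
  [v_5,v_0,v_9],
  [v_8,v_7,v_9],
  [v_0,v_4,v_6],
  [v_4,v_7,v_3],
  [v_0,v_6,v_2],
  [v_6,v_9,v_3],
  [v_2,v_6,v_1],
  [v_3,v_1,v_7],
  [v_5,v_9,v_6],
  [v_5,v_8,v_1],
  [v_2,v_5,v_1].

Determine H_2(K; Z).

H_2 = 0.

Take the total order v_0 < v_1 < v_2 < v_3 < v_4 < v_5 < v_6 < v_7 < v_8 < v_9 on the vertex set. Then K (dimension 2) consists of the simplices:

  0-simplices (10): [v_0], [v_1], [v_2], [v_3], [v_4], [v_5], [v_6], [v_7], [v_8], [v_9]
  1-simplices (30): (30 of them)
  2-simplices (20): (20 of them)

Hence C_0 ≅ Z^10, C_1 ≅ Z^30, C_2 ≅ Z^20.

Boundary ∂_1: C_1 → C_0 sends each edge [p,q] (with p < q) to q − p.
As a 10×30 matrix over Z this has rank 9, with invariant factors (1,1,1,1,1,1,1,1,1).

The boundary map ∂_2: C_2 → C_1 acts by ∂[p,q,r] = [q,r] − [p,r] + [p,q]. For instance
  ∂[v_0,v_5,v_9] = [v_5,v_9] − [v_0,v_9] + [v_0,v_5],
  ∂[v_0,v_4,v_6] = [v_4,v_6] − [v_0,v_6] + [v_0,v_4].
As a 30×20 matrix over Z this has rank 20, with invariant factors (1,1,1,1,1,1,1,1,1,1,1,1,1,1,1,1,1,1,1,2).

Reading off H_k = ker ∂_k / im ∂_{k+1}:

  H_2: rank ker ∂_2 − rank ∂_3 = (20 − 20) − 0 = 0, and there is no ∂_3, so H_2 = 0.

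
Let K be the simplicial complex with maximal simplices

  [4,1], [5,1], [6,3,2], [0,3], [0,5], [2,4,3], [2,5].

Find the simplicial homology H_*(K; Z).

H_0 = Z,  H_1 = Z^2,  H_2 = 0.

Order the vertices as 0 < 1 < 2 < 3 < 4 < 5 < 6. Listing each simplex with vertices in this order, K has dimension 2 with simplices:

  0-simplices (7): [0], [1], [2], [3], [4], [5], [6]
  1-simplices (10): [0,3], [0,5], [1,4], [1,5], [2,3], [2,4], [2,5], [2,6], [3,4], [3,6]
  2-simplices (2): [2,3,4], [2,3,6]

so the chain groups are C_0 ≅ Z^7, C_1 ≅ Z^10, C_2 ≅ Z^2.

∂_1: C_1 → C_0 sends each edge [p,q] (with p < q) to q − p. For instance
  ∂[3,4] = [4] − [3].
As a 7×10 matrix over Z this has rank 6, with invariant factors (1,1,1,1,1,1).

Boundary ∂_2: C_2 → C_1 maps a triangle to the signed sum of its edges. For instance
  ∂[2,3,4] = [3,4] − [2,4] + [2,3],
  ∂[2,3,6] = [3,6] − [2,6] + [2,3].
This gives a 10×2 integer matrix of rank 2; reducing to Smith normal form yields diagonal entries (1,1).

From H_k ≅ ker(∂_k) / im(∂_{k+1}) we obtain:

  H_0: rank C_0 − rank ∂_1 = 7 − 6 = 1, and the invariant factors of ∂_1 are all 1, so H_0 = Z.
  H_1: rank ker ∂_1 − rank ∂_2 = (10 − 6) − 2 = 2, and the invariant factors of ∂_2 are all 1, so H_1 = Z^2.
  H_2: rank ker ∂_2 − rank ∂_3 = (2 − 2) − 0 = 0, and there is no ∂_3, so H_2 = 0.

As a check, the Euler characteristic is 7 − 10 + 2 = -1, which agrees with 1 − 2 + 0 = -1.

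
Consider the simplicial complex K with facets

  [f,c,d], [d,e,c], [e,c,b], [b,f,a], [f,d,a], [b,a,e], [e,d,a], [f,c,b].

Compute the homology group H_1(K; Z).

H_1 ≅ 0.

K has 6 vertices, 12 edges, 8 triangles.
rank ∂_1 = 5, rank ∂_2 = 7 ⇒ b_1 = 12 − 5 − 7 = 0; all invariant factors of ∂_2 are 1 so no torsion. So H_1 ≅ 0.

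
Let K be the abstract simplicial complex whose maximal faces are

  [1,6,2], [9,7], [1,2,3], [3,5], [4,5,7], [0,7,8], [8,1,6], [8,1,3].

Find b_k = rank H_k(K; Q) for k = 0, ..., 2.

b_0 = 1, b_1 = 1, b_2 = 0.

Fix the vertex order 0 < 1 < 2 < 3 < 4 < 5 < 6 < 7 < 8 < 9 and write every simplex with vertices in increasing order. Then dim K = 2 and the simplices of K are:

  0-simplices (10): [0], [1], [2], [3], [4], [5], [6], [7], [8], [9]
  1-simplices (16): [0,7], [0,8], [1,2], [1,3], [1,6], [1,8], [2,3], [2,6], [3,5], [3,8], [4,5], [4,7], [5,7], [6,8], [7,8], [7,9]
  2-simplices (6): [0,7,8], [1,2,3], [1,2,6], [1,3,8], [1,6,8], [4,5,7]

Hence C_0 ≅ Z^10, C_1 ≅ Z^16, C_2 ≅ Z^6.

Boundary ∂_1: C_1 → C_0 sends each edge [p,q] (with p < q) to q − p.
The 10×16 boundary matrix has rank 9 and Smith normal form diag(1,1,1,1,1,1,1,1,1).

The boundary map ∂_2: C_2 → C_1 sends each 2-simplex [p,q,r] to [q,r] − [p,r] + [p,q]. For instance
  ∂[0,7,8] = [7,8] − [0,8] + [0,7],
  ∂[1,6,8] = [6,8] − [1,8] + [1,6].
This gives a 16×6 integer matrix of rank 6; reducing to Smith normal form yields diagonal entries (1,1,1,1,1,1).

Reading off H_k = ker ∂_k / im ∂_{k+1}:

  H_0: rank C_0 − rank ∂_1 = 10 − 9 = 1, and the invariant factors of ∂_1 are all 1, so H_0 ≅ Z.
  H_1: rank ker ∂_1 − rank ∂_2 = (16 − 9) − 6 = 1, and the invariant factors of ∂_2 are all 1, so H_1 ≅ Z.
  H_2: rank ker ∂_2 − rank ∂_3 = (6 − 6) − 0 = 0, and there is no ∂_3, so H_2 ≅ 0.

Hence the Betti numbers are b_0 = 1, b_1 = 1, b_2 = 0.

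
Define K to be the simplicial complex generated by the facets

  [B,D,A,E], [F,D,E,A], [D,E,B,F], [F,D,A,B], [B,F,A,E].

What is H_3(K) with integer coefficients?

We work with the vertex ordering A < B < D < E < F. The simplices of K, each written with vertices in increasing order, are:

  0-simplices (5): A, B, D, E, F
  1-simplices (10): AB, AD, AE, AF, BD, BE, BF, DE, DF, EF
  2-simplices (10): ABD, ABE, ABF, ADE, ADF, AEF, BDE, BDF, BEF, DEF
  3-simplices (5): ABDE, ABDF, ABEF, ADEF, BDEF

so the chain groups are C_0 ≅ Z^5, C_1 ≅ Z^10, C_2 ≅ Z^10, C_3 ≅ Z^5.

∂_1: C_1 → C_0 sends each edge [p,q] (with p < q) to q − p.
The resulting 5×10 matrix has rank 4, and its Smith normal form has invariant factors (1,1,1,1).

The boundary map ∂_2: C_2 → C_1 maps a triangle to the signed sum of its edges. For instance
  ∂AEF = EF − AF + AE,
  ∂ADE = DE − AE + AD.
As a 10×10 matrix over Z this has rank 6, with invariant factors (1,1,1,1,1,1).

The boundary map ∂_3: C_3 → C_2 sends each 3-simplex σ to the alternating sum Σ_i (−1)^i (σ with its i-th vertex removed). For instance
  ∂ABDE = BDE − ADE + ABE − ABD,
  ∂ADEF = DEF − AEF + ADF − ADE.
This gives a 10×5 integer matrix of rank 4; reducing to Smith normal form yields diagonal entries (1,1,1,1).

From H_k ≅ ker(∂_k) / im(∂_{k+1}) we obtain:

  H_3: rank ker ∂_3 − rank ∂_4 = (5 − 4) − 0 = 1, and there is no ∂_4, so H_3 ≅ Z.

H_3 ≅ Z.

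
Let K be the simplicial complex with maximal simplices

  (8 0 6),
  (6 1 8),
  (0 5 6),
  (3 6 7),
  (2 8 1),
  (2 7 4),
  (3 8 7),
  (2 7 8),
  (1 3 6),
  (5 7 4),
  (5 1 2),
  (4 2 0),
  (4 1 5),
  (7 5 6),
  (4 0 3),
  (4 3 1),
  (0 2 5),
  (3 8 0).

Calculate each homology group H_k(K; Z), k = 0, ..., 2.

Order the vertices as 0 < 1 < 2 < 3 < 4 < 5 < 6 < 7 < 8. Listing each simplex with vertices in this order, K has dimension 2 with simplices:

  0-simplices (9): [0], [1], [2], [3], [4], [5], [6], [7], [8]
  1-simplices (27): (27 of them)
  2-simplices (18): [0,2,4], [0,2,5], [0,3,4], [0,3,8], [0,5,6], [0,6,8], [1,2,5], [1,2,8], [1,3,4], [1,3,6], [1,4,5], [1,6,8], [2,4,7], [2,7,8], [3,6,7], [3,7,8], [4,5,7], [5,6,7]

giving chain groups C_0 ≅ Z^9, C_1 ≅ Z^27, C_2 ≅ Z^18.

The boundary map ∂_1: C_1 → C_0 maps an edge to its endpoints' difference, ∂[p,q] = q − p.
As a 9×27 matrix over Z this has rank 8, with invariant factors (1,1,1,1,1,1,1,1).

The boundary map ∂_2: C_2 → C_1 maps a triangle to the signed sum of its edges. For instance
  ∂[3,7,8] = [7,8] − [3,8] + [3,7],
  ∂[0,3,4] = [3,4] − [0,4] + [0,3].
As a 27×18 matrix over Z this has rank 18, with invariant factors (1,1,1,1,1,1,1,1,1,1,1,1,1,1,1,1,1,2).

Computing H_k = (kernel of ∂_k) / (image of ∂_{k+1}):

  H_0: rank C_0 − rank ∂_1 = 9 − 8 = 1, and the invariant factors of ∂_1 are all 1, so H_0 ≅ Z.
  H_1: rank ker ∂_1 − rank ∂_2 = (27 − 8) − 18 = 1, and ∂_2 has invariant factor 2 > 1, so H_1 ≅ Z ⊕ Z/2Z.
  H_2: rank ker ∂_2 − rank ∂_3 = (18 − 18) − 0 = 0, and there is no ∂_3, so H_2 ≅ 0.

As a check, the Euler characteristic is 9 − 27 + 18 = 0, which agrees with 1 − 1 + 0 = 0.

H_0 ≅ Z,  H_1 ≅ Z ⊕ Z/2Z,  H_2 = 0.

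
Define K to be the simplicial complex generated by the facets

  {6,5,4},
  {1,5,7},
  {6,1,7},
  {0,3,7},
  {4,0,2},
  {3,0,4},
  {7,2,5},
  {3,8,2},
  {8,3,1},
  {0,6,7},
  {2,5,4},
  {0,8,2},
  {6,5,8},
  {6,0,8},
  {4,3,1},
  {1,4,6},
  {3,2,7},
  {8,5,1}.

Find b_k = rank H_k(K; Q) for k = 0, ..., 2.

Take the total order 0 < 1 < 2 < 3 < 4 < 5 < 6 < 7 < 8 on the vertex set. Then K (dimension 2) consists of the simplices:

  0-simplices (9): [0], [1], [2], [3], [4], [5], [6], [7], [8]
  1-simplices (27): (27 of them)
  2-simplices (18): [0,2,4], [0,2,8], [0,3,4], [0,3,7], [0,6,7], [0,6,8], [1,3,4], [1,3,8], [1,4,6], [1,5,7], [1,5,8], [1,6,7], [2,3,7], [2,3,8], [2,4,5], [2,5,7], [4,5,6], [5,6,8]

so the chain groups are C_0 ≅ Z^9, C_1 ≅ Z^27, C_2 ≅ Z^18.

The boundary map ∂_1: C_1 → C_0 maps an edge to its endpoints' difference, ∂[p,q] = q − p.
The 9×27 boundary matrix has rank 8 and Smith normal form diag(1,1,1,1,1,1,1,1).

The boundary map ∂_2: C_2 → C_1 sends each 2-simplex [p,q,r] to [q,r] − [p,r] + [p,q]. For instance
  ∂[1,6,7] = [6,7] − [1,7] + [1,6],
  ∂[2,4,5] = [4,5] − [2,5] + [2,4].
The resulting 27×18 matrix has rank 18, and its Smith normal form has invariant factors (1,1,1,1,1,1,1,1,1,1,1,1,1,1,1,1,1,2).

From H_k ≅ ker(∂_k) / im(∂_{k+1}) we obtain:

  H_0: rank C_0 − rank ∂_1 = 9 − 8 = 1, and the invariant factors of ∂_1 are all 1, so H_0 ≅ Z.
  H_1: rank ker ∂_1 − rank ∂_2 = (27 − 8) − 18 = 1, and ∂_2 has invariant factor 2 > 1, so H_1 ≅ Z ⊕ Z/2.
  H_2: rank ker ∂_2 − rank ∂_3 = (18 − 18) − 0 = 0, and there is no ∂_3, so H_2 ≅ 0.

As a check, the Euler characteristic is 9 − 27 + 18 = 0, which agrees with 1 − 1 + 0 = 0.

Hence the Betti numbers are b_0 = 1, b_1 = 1, b_2 = 0.

b_0 = 1, b_1 = 1, b_2 = 0.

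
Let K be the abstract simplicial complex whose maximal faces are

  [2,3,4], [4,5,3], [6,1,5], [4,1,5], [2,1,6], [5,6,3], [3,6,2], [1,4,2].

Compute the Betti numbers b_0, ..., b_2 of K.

b_0 = 1, b_1 = 0, b_2 = 1.

Order the vertices as 1 < 2 < 3 < 4 < 5 < 6. Listing each simplex with vertices in this order, K has dimension 2 with simplices:

  0-simplices (6): [1], [2], [3], [4], [5], [6]
  1-simplices (12): [1,2], [1,4], [1,5], [1,6], [2,3], [2,4], [2,6], [3,4], [3,5], [3,6], [4,5], [5,6]
  2-simplices (8): [1,2,4], [1,2,6], [1,4,5], [1,5,6], [2,3,4], [2,3,6], [3,4,5], [3,5,6]

so the chain groups are C_0 ≅ Z^6, C_1 ≅ Z^12, C_2 ≅ Z^8.

Boundary ∂_1: C_1 → C_0 is given by ∂[p,q] = [q] − [p]. For instance
  ∂[3,4] = [4] − [3].
The resulting 6×12 matrix has rank 5, and its Smith normal form has invariant factors (1,1,1,1,1).

∂_2: C_2 → C_1 sends each 2-simplex [p,q,r] to [q,r] − [p,r] + [p,q]. For instance
  ∂[2,3,6] = [3,6] − [2,6] + [2,3],
  ∂[1,2,4] = [2,4] − [1,4] + [1,2].
As a 12×8 matrix over Z this has rank 7, with invariant factors (1,1,1,1,1,1,1).

From H_k ≅ ker(∂_k) / im(∂_{k+1}) we obtain:

  H_0: rank C_0 − rank ∂_1 = 6 − 5 = 1, and the invariant factors of ∂_1 are all 1, so H_0 = Z.
  H_1: rank ker ∂_1 − rank ∂_2 = (12 − 5) − 7 = 0, and the invariant factors of ∂_2 are all 1, so H_1 = 0.
  H_2: rank ker ∂_2 − rank ∂_3 = (8 − 7) − 0 = 1, and there is no ∂_3, so H_2 = Z.

Hence the Betti numbers are b_0 = 1, b_1 = 0, b_2 = 1.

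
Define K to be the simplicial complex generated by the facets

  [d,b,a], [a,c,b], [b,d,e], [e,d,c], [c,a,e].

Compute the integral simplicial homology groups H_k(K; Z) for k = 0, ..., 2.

H_0 = Z,  H_1 = Z,  H_2 = 0.

Fix the vertex order a < b < c < d < e and write every simplex with vertices in increasing order. Then dim K = 2 and the simplices of K are:

  0-simplices (5): a, b, c, d, e
  1-simplices (10): ab, ac, ad, ae, bc, bd, be, cd, ce, de
  2-simplices (5): abc, abd, ace, bde, cde

giving chain groups C_0 ≅ Z^5, C_1 ≅ Z^10, C_2 ≅ Z^5.

The boundary map ∂_1: C_1 → C_0 is given by ∂[p,q] = [q] − [p].
As a 5×10 matrix over Z this has rank 4, with invariant factors (1,1,1,1).

The boundary map ∂_2: C_2 → C_1 maps a triangle to the signed sum of its edges. For instance
  ∂cde = de − ce + cd,
  ∂bde = de − be + bd.
The resulting 10×5 matrix has rank 5, and its Smith normal form has invariant factors (1,1,1,1,1).

Now H_k = ker ∂_k / im ∂_{k+1}, so:

  H_0: rank C_0 − rank ∂_1 = 5 − 4 = 1, and the invariant factors of ∂_1 are all 1, so H_0 ≅ Z.
  H_1: rank ker ∂_1 − rank ∂_2 = (10 − 4) − 5 = 1, and the invariant factors of ∂_2 are all 1, so H_1 ≅ Z.
  H_2: rank ker ∂_2 − rank ∂_3 = (5 − 5) − 0 = 0, and there is no ∂_3, so H_2 ≅ 0.

As a check, the Euler characteristic is 5 − 10 + 5 = 0, which agrees with 1 − 1 + 0 = 0.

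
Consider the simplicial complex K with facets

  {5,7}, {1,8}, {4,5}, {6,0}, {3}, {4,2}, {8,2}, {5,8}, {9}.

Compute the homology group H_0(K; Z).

H_0 = Z^4.

K has 10 vertices, 7 edges.
rank ∂_0 = 0, rank ∂_1 = 6 ⇒ b_0 = 10 − 0 − 6 = 4; all invariant factors of ∂_1 are 1 so no torsion. So H_0 ≅ Z^4.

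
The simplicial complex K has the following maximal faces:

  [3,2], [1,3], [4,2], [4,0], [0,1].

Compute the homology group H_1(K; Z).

H_1 = Z.

Fix the vertex order 0 < 1 < 2 < 3 < 4 and write every simplex with vertices in increasing order. Then dim K = 1 and the simplices of K are:

  0-simplices (5): [0], [1], [2], [3], [4]
  1-simplices (5): [0,1], [0,4], [1,3], [2,3], [2,4]

giving chain groups C_0 ≅ Z^5, C_1 ≅ Z^5.

Boundary ∂_1: C_1 → C_0 maps an edge to its endpoints' difference, ∂[p,q] = q − p. For instance
  ∂[0,1] = [1] − [0].
As a 5×5 matrix over Z this has rank 4, with invariant factors (1,1,1,1).

From H_k ≅ ker(∂_k) / im(∂_{k+1}) we obtain:

  H_1: rank ker ∂_1 − rank ∂_2 = (5 − 4) − 0 = 1, and there is no ∂_2, so H_1 = Z.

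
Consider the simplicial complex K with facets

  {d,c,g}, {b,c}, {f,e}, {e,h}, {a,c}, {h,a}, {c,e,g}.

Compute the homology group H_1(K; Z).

H_1 ≅ Z.

We work with the vertex ordering a < b < c < d < e < f < g < h. The simplices of K, each written with vertices in increasing order, are:

  0-simplices (8): a, b, c, d, e, f, g, h
  1-simplices (10): ac, ah, bc, cd, ce, cg, dg, ef, eg, eh
  2-simplices (2): cdg, ceg

Hence C_0 ≅ Z^8, C_1 ≅ Z^10, C_2 ≅ Z^2.

Boundary ∂_1: C_1 → C_0 maps an edge to its endpoints' difference, ∂[p,q] = q − p. For instance
  ∂ah = h − a.
The 8×10 boundary matrix has rank 7 and Smith normal form diag(1,1,1,1,1,1,1).

Boundary ∂_2: C_2 → C_1 maps a triangle to the signed sum of its edges. For instance
  ∂ceg = eg − cg + ce,
  ∂cdg = dg − cg + cd.
The 10×2 boundary matrix has rank 2 and Smith normal form diag(1,1).

From H_k ≅ ker(∂_k) / im(∂_{k+1}) we obtain:

  H_1: rank ker ∂_1 − rank ∂_2 = (10 − 7) − 2 = 1, and the invariant factors of ∂_2 are all 1, so H_1 = Z.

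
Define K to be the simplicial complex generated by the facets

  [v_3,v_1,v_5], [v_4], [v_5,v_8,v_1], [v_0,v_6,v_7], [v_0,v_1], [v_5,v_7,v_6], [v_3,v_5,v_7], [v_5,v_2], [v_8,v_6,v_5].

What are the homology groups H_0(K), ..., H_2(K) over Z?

K has 9 vertices, 14 edges, 6 triangles.
rank ∂_0 = 0, rank ∂_1 = 7 ⇒ b_0 = 9 − 0 − 7 = 2; all invariant factors of ∂_1 are 1 so no torsion. So H_0 = Z^2.
rank ∂_1 = 7, rank ∂_2 = 6 ⇒ b_1 = 14 − 7 − 6 = 1; all invariant factors of ∂_2 are 1 so no torsion. So H_1 = Z.
rank ∂_2 = 6, rank ∂_3 = 0 ⇒ b_2 = 6 − 6 − 0 = 0. So H_2 = 0.

H_0 ≅ Z^2,  H_1 ≅ Z,  H_2 = 0.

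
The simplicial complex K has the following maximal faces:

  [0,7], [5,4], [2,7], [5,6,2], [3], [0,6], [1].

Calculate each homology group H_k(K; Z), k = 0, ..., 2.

Fix the vertex order 0 < 1 < 2 < 3 < 4 < 5 < 6 < 7 and write every simplex with vertices in increasing order. Then dim K = 2 and the simplices of K are:

  0-simplices (8): [0], [1], [2], [3], [4], [5], [6], [7]
  1-simplices (7): [0,6], [0,7], [2,5], [2,6], [2,7], [4,5], [5,6]
  2-simplices (1): [2,5,6]

giving chain groups C_0 ≅ Z^8, C_1 ≅ Z^7, C_2 ≅ Z^1.

The boundary map ∂_1: C_1 → C_0 is given by ∂[p,q] = [q] − [p]. For instance
  ∂[0,7] = [7] − [0].
The resulting 8×7 matrix has rank 5, and its Smith normal form has invariant factors (1,1,1,1,1).

∂_2: C_2 → C_1 maps a triangle to the signed sum of its edges. For instance
  ∂[2,5,6] = [5,6] − [2,6] + [2,5].
As a 7×1 matrix over Z this has rank 1, with invariant factors (1).

From H_k ≅ ker(∂_k) / im(∂_{k+1}) we obtain:

  H_0: rank C_0 − rank ∂_1 = 8 − 5 = 3, and the invariant factors of ∂_1 are all 1, so H_0 = Z^3.
  H_1: rank ker ∂_1 − rank ∂_2 = (7 − 5) − 1 = 1, and the invariant factors of ∂_2 are all 1, so H_1 = Z.
  H_2: rank ker ∂_2 − rank ∂_3 = (1 − 1) − 0 = 0, and there is no ∂_3, so H_2 = 0.

As a check, the Euler characteristic is 8 − 7 + 1 = 2, which agrees with 3 − 1 + 0 = 2.

H_0 ≅ Z^3,  H_1 ≅ Z,  H_2 = 0.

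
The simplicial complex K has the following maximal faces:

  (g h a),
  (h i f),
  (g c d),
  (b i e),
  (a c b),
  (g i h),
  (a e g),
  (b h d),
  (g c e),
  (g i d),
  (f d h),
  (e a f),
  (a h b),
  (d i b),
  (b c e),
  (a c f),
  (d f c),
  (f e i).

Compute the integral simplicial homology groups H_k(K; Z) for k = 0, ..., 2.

Fix the vertex order a < b < c < d < e < f < g < h < i and write every simplex with vertices in increasing order. Then dim K = 2 and the simplices of K are:

  0-simplices (9): a, b, c, d, e, f, g, h, i
  1-simplices (27): ab, ac, ae, af, ag, ah, bc, bd, be, bh, bi, cd, ce, cf, cg, df, dg, dh, di, ef, eg, ei, fh, fi, gh, gi, hi
  2-simplices (18): abc, abh, acf, aef, aeg, agh, bce, bdh, bdi, bei, cdf, cdg, ceg, dfh, dgi, efi, fhi, ghi

Hence C_0 ≅ Z^9, C_1 ≅ Z^27, C_2 ≅ Z^18.

The boundary map ∂_1: C_1 → C_0 maps an edge to its endpoints' difference, ∂[p,q] = q − p.
As a 9×27 matrix over Z this has rank 8, with invariant factors (1,1,1,1,1,1,1,1).

The boundary map ∂_2: C_2 → C_1 acts by ∂[p,q,r] = [q,r] − [p,r] + [p,q]. For instance
  ∂cdf = df − cf + cd,
  ∂bei = ei − bi + be.
This gives a 27×18 integer matrix of rank 18; reducing to Smith normal form yields diagonal entries (1,1,1,1,1,1,1,1,1,1,1,1,1,1,1,1,1,2).

From H_k ≅ ker(∂_k) / im(∂_{k+1}) we obtain:

  H_0: rank C_0 − rank ∂_1 = 9 − 8 = 1, and the invariant factors of ∂_1 are all 1, so H_0 = Z.
  H_1: rank ker ∂_1 − rank ∂_2 = (27 − 8) − 18 = 1, and ∂_2 has invariant factor 2 > 1, so H_1 = Z ⊕ Z_2.
  H_2: rank ker ∂_2 − rank ∂_3 = (18 − 18) − 0 = 0, and there is no ∂_3, so H_2 = 0.

H_0 ≅ Z,  H_1 ≅ Z ⊕ Z_2,  H_2 = 0.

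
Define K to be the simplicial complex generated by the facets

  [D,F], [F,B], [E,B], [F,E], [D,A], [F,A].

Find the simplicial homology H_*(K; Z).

H_0 = Z,  H_1 = Z^2.

Order the vertices as A < B < D < E < F. Listing each simplex with vertices in this order, K has dimension 1 with simplices:

  0-simplices (5): A, B, D, E, F
  1-simplices (6): AD, AF, BE, BF, DF, EF

Hence C_0 ≅ Z^5, C_1 ≅ Z^6.

∂_1: C_1 → C_0 maps an edge to its endpoints' difference, ∂[p,q] = q − p. For instance
  ∂AF = F − A.
The resulting 5×6 matrix has rank 4, and its Smith normal form has invariant factors (1,1,1,1).

From H_k ≅ ker(∂_k) / im(∂_{k+1}) we obtain:

  H_0: rank C_0 − rank ∂_1 = 5 − 4 = 1, and the invariant factors of ∂_1 are all 1, so H_0 ≅ Z.
  H_1: rank ker ∂_1 − rank ∂_2 = (6 − 4) − 0 = 2, and there is no ∂_2, so H_1 ≅ Z^2.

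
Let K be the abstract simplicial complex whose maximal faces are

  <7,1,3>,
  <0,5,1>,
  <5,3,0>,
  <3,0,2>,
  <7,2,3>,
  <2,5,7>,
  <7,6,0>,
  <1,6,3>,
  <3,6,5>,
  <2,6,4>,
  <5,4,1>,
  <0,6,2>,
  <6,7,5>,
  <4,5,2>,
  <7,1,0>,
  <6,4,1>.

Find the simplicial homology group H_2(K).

Take the total order 0 < 1 < 2 < 3 < 4 < 5 < 6 < 7 on the vertex set. Then K (dimension 2) consists of the simplices:

  0-simplices (8): [0], [1], [2], [3], [4], [5], [6], [7]
  1-simplices (24): (24 of them)
  2-simplices (16): [0,1,5], [0,1,7], [0,2,3], [0,2,6], [0,3,5], [0,6,7], [1,3,6], [1,3,7], [1,4,5], [1,4,6], [2,3,7], [2,4,5], [2,4,6], [2,5,7], [3,5,6], [5,6,7]

Hence C_0 ≅ Z^8, C_1 ≅ Z^24, C_2 ≅ Z^16.

Boundary ∂_1: C_1 → C_0 is given by ∂[p,q] = [q] − [p]. For instance
  ∂[2,4] = [4] − [2].
The 8×24 boundary matrix has rank 7 and Smith normal form diag(1,1,1,1,1,1,1).

Boundary ∂_2: C_2 → C_1 maps a triangle to the signed sum of its edges. For instance
  ∂[1,3,7] = [3,7] − [1,7] + [1,3],
  ∂[0,2,6] = [2,6] − [0,6] + [0,2].
This gives a 24×16 integer matrix of rank 15; reducing to Smith normal form yields diagonal entries (1,1,1,1,1,1,1,1,1,1,1,1,1,1,1).

Now H_k = ker ∂_k / im ∂_{k+1}, so:

  H_2: rank ker ∂_2 − rank ∂_3 = (16 − 15) − 0 = 1, and there is no ∂_3, so H_2 ≅ Z.

(K is a triangulation of the torus T^2.)

H_2 = Z.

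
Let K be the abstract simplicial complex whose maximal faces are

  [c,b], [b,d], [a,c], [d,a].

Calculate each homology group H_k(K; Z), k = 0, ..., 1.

H_0 = Z,  H_1 = Z.

Fix the vertex order a < b < c < d and write every simplex with vertices in increasing order. Then dim K = 1 and the simplices of K are:

  0-simplices (4): a, b, c, d
  1-simplices (4): ac, ad, bc, bd

so the chain groups are C_0 ≅ Z^4, C_1 ≅ Z^4.

∂_1: C_1 → C_0 maps an edge to its endpoints' difference, ∂[p,q] = q − p. For instance
  ∂bc = c − b.
As a 4×4 matrix over Z this has rank 3, with invariant factors (1,1,1).

Reading off H_k = ker ∂_k / im ∂_{k+1}:

  H_0: rank C_0 − rank ∂_1 = 4 − 3 = 1, and the invariant factors of ∂_1 are all 1, so H_0 ≅ Z.
  H_1: rank ker ∂_1 − rank ∂_2 = (4 − 3) − 0 = 1, and there is no ∂_2, so H_1 ≅ Z.

As a check, the Euler characteristic is 4 − 4 = 0, which agrees with 1 − 1 = 0.
(K is a triangulation of the circle S^1.)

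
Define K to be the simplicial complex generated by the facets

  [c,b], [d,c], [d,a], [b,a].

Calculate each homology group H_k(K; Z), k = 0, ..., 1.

H_0 ≅ Z,  H_1 ≅ Z.

K has 4 vertices, 4 edges.
rank ∂_0 = 0, rank ∂_1 = 3 ⇒ b_0 = 4 − 0 − 3 = 1; all invariant factors of ∂_1 are 1 so no torsion. So H_0 ≅ Z.
rank ∂_1 = 3, rank ∂_2 = 0 ⇒ b_1 = 4 − 3 − 0 = 1. So H_1 ≅ Z.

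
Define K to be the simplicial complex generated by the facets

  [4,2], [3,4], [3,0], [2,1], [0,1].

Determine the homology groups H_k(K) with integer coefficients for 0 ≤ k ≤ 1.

We work with the vertex ordering 0 < 1 < 2 < 3 < 4. The simplices of K, each written with vertices in increasing order, are:

  0-simplices (5): [0], [1], [2], [3], [4]
  1-simplices (5): [0,1], [0,3], [1,2], [2,4], [3,4]

Hence C_0 ≅ Z^5, C_1 ≅ Z^5.

∂_1: C_1 → C_0 maps an edge to its endpoints' difference, ∂[p,q] = q − p. For instance
  ∂[1,2] = [2] − [1].
The 5×5 boundary matrix has rank 4 and Smith normal form diag(1,1,1,1).

Computing H_k = (kernel of ∂_k) / (image of ∂_{k+1}):

  H_0: rank C_0 − rank ∂_1 = 5 − 4 = 1, and the invariant factors of ∂_1 are all 1, so H_0 = Z.
  H_1: rank ker ∂_1 − rank ∂_2 = (5 − 4) − 0 = 1, and there is no ∂_2, so H_1 = Z.

H_0 = Z,  H_1 = Z.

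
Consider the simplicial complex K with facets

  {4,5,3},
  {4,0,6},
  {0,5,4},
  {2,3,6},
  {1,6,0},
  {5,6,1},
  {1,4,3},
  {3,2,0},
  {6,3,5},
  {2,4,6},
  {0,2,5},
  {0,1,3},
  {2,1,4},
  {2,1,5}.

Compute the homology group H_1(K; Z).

H_1 = Z^2.

Fix the vertex order 0 < 1 < 2 < 3 < 4 < 5 < 6 and write every simplex with vertices in increasing order. Then dim K = 2 and the simplices of K are:

  0-simplices (7): [0], [1], [2], [3], [4], [5], [6]
  1-simplices (21): [0,1], [0,2], [0,3], [0,4], [0,5], [0,6], [1,2], [1,3], [1,4], [1,5], [1,6], [2,3], [2,4], [2,5], [2,6], [3,4], [3,5], [3,6], [4,5], [4,6], [5,6]
  2-simplices (14): [0,1,3], [0,1,6], [0,2,3], [0,2,5], [0,4,5], [0,4,6], [1,2,4], [1,2,5], [1,3,4], [1,5,6], [2,3,6], [2,4,6], [3,4,5], [3,5,6]

Hence C_0 ≅ Z^7, C_1 ≅ Z^21, C_2 ≅ Z^14.

Boundary ∂_1: C_1 → C_0 is given by ∂[p,q] = [q] − [p].
This gives a 7×21 integer matrix of rank 6; reducing to Smith normal form yields diagonal entries (1,1,1,1,1,1).

The boundary map ∂_2: C_2 → C_1 acts by ∂[p,q,r] = [q,r] − [p,r] + [p,q]. For instance
  ∂[1,2,5] = [2,5] − [1,5] + [1,2],
  ∂[0,2,5] = [2,5] − [0,5] + [0,2].
As a 21×14 matrix over Z this has rank 13, with invariant factors (1,1,1,1,1,1,1,1,1,1,1,1,1).

From H_k ≅ ker(∂_k) / im(∂_{k+1}) we obtain:

  H_1: rank ker ∂_1 − rank ∂_2 = (21 − 6) − 13 = 2, and the invariant factors of ∂_2 are all 1, so H_1 = Z^2.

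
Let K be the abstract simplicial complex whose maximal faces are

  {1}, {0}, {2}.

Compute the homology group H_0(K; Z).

H_0 = Z^3.

We work with the vertex ordering 0 < 1 < 2. The simplices of K, each written with vertices in increasing order, are:

  0-simplices (3): [0], [1], [2]

so the chain groups are C_0 ≅ Z^3.

Now H_k = ker ∂_k / im ∂_{k+1}, so:

  H_0: rank C_0 − rank ∂_1 = 3 − 0 = 3, and there is no ∂_1, so H_0 = Z^3.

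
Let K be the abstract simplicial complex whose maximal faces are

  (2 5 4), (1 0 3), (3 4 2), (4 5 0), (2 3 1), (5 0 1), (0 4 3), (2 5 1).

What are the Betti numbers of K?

b_0 = 1, b_1 = 0, b_2 = 1.

Fix the vertex order 0 < 1 < 2 < 3 < 4 < 5 and write every simplex with vertices in increasing order. Then dim K = 2 and the simplices of K are:

  0-simplices (6): [0], [1], [2], [3], [4], [5]
  1-simplices (12): [0,1], [0,3], [0,4], [0,5], [1,2], [1,3], [1,5], [2,3], [2,4], [2,5], [3,4], [4,5]
  2-simplices (8): [0,1,3], [0,1,5], [0,3,4], [0,4,5], [1,2,3], [1,2,5], [2,3,4], [2,4,5]

giving chain groups C_0 ≅ Z^6, C_1 ≅ Z^12, C_2 ≅ Z^8.

The boundary map ∂_1: C_1 → C_0 sends each edge [p,q] (with p < q) to q − p. For instance
  ∂[2,5] = [5] − [2].
As a 6×12 matrix over Z this has rank 5, with invariant factors (1,1,1,1,1).

Boundary ∂_2: C_2 → C_1 sends each 2-simplex [p,q,r] to [q,r] − [p,r] + [p,q]. For instance
  ∂[0,1,3] = [1,3] − [0,3] + [0,1],
  ∂[2,4,5] = [4,5] − [2,5] + [2,4].
This gives a 12×8 integer matrix of rank 7; reducing to Smith normal form yields diagonal entries (1,1,1,1,1,1,1).

Reading off H_k = ker ∂_k / im ∂_{k+1}:

  H_0: rank C_0 − rank ∂_1 = 6 − 5 = 1, and the invariant factors of ∂_1 are all 1, so H_0 = Z.
  H_1: rank ker ∂_1 − rank ∂_2 = (12 − 5) − 7 = 0, and the invariant factors of ∂_2 are all 1, so H_1 = 0.
  H_2: rank ker ∂_2 − rank ∂_3 = (8 − 7) − 0 = 1, and there is no ∂_3, so H_2 = Z.

(K is a triangulation of the 2-sphere S^2.)

Hence the Betti numbers are b_0 = 1, b_1 = 0, b_2 = 1.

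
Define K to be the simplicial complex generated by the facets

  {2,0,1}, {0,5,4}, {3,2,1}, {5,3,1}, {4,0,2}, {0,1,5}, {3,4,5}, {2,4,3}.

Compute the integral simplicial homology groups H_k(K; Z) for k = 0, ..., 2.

We work with the vertex ordering 0 < 1 < 2 < 3 < 4 < 5. The simplices of K, each written with vertices in increasing order, are:

  0-simplices (6): [0], [1], [2], [3], [4], [5]
  1-simplices (12): [0,1], [0,2], [0,4], [0,5], [1,2], [1,3], [1,5], [2,3], [2,4], [3,4], [3,5], [4,5]
  2-simplices (8): [0,1,2], [0,1,5], [0,2,4], [0,4,5], [1,2,3], [1,3,5], [2,3,4], [3,4,5]

so the chain groups are C_0 ≅ Z^6, C_1 ≅ Z^12, C_2 ≅ Z^8.

∂_1: C_1 → C_0 maps an edge to its endpoints' difference, ∂[p,q] = q − p.
The resulting 6×12 matrix has rank 5, and its Smith normal form has invariant factors (1,1,1,1,1).

Boundary ∂_2: C_2 → C_1 maps a triangle to the signed sum of its edges. For instance
  ∂[0,2,4] = [2,4] − [0,4] + [0,2],
  ∂[1,3,5] = [3,5] − [1,5] + [1,3].
The resulting 12×8 matrix has rank 7, and its Smith normal form has invariant factors (1,1,1,1,1,1,1).

From H_k ≅ ker(∂_k) / im(∂_{k+1}) we obtain:

  H_0: rank C_0 − rank ∂_1 = 6 − 5 = 1, and the invariant factors of ∂_1 are all 1, so H_0 = Z.
  H_1: rank ker ∂_1 − rank ∂_2 = (12 − 5) − 7 = 0, and the invariant factors of ∂_2 are all 1, so H_1 = 0.
  H_2: rank ker ∂_2 − rank ∂_3 = (8 − 7) − 0 = 1, and there is no ∂_3, so H_2 = Z.

(K is a triangulation of the 2-sphere S^2.)

H_0 ≅ Z,  H_1 = 0,  H_2 ≅ Z.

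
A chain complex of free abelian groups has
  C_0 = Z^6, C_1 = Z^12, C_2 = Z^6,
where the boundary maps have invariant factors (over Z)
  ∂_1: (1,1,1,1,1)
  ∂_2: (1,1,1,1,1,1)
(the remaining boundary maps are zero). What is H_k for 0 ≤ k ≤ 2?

H_0: b_0 = 6 − 0 − 5 = 1; torsion from ∂_1 factors > 1: none. So H_0 ≅ Z.
H_1: b_1 = 12 − 5 − 6 = 1; torsion from ∂_2 factors > 1: none. So H_1 ≅ Z.
H_2: b_2 = 6 − 6 − 0 = 0; torsion from ∂_3 factors > 1: none. So H_2 ≅ 0.

H_0 ≅ Z,  H_1 ≅ Z,  H_2 = 0.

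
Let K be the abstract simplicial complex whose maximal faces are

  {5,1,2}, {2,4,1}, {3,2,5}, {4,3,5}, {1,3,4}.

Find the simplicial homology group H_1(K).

Order the vertices as 1 < 2 < 3 < 4 < 5. Listing each simplex with vertices in this order, K has dimension 2 with simplices:

  0-simplices (5): [1], [2], [3], [4], [5]
  1-simplices (10): [1,2], [1,3], [1,4], [1,5], [2,3], [2,4], [2,5], [3,4], [3,5], [4,5]
  2-simplices (5): [1,2,4], [1,2,5], [1,3,4], [2,3,5], [3,4,5]

giving chain groups C_0 ≅ Z^5, C_1 ≅ Z^10, C_2 ≅ Z^5.

∂_1: C_1 → C_0 is given by ∂[p,q] = [q] − [p].
This gives a 5×10 integer matrix of rank 4; reducing to Smith normal form yields diagonal entries (1,1,1,1).

∂_2: C_2 → C_1 sends each 2-simplex [p,q,r] to [q,r] − [p,r] + [p,q]. For instance
  ∂[3,4,5] = [4,5] − [3,5] + [3,4],
  ∂[1,3,4] = [3,4] − [1,4] + [1,3].
The 10×5 boundary matrix has rank 5 and Smith normal form diag(1,1,1,1,1).

From H_k ≅ ker(∂_k) / im(∂_{k+1}) we obtain:

  H_1: rank ker ∂_1 − rank ∂_2 = (10 − 4) − 5 = 1, and the invariant factors of ∂_2 are all 1, so H_1 = Z.

H_1 ≅ Z.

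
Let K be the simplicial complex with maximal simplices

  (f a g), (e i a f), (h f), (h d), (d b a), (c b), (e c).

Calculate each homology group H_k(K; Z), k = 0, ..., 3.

H_0 ≅ Z,  H_1 ≅ Z^2,  H_2 = 0,  H_3 = 0.

Take the total order a < b < c < d < e < f < g < h < i on the vertex set. Then K (dimension 3) consists of the simplices:

  0-simplices (9): a, b, c, d, e, f, g, h, i
  1-simplices (15): ab, ad, ae, af, ag, ai, bc, bd, ce, dh, ef, ei, fg, fh, fi
  2-simplices (6): abd, aef, aei, afg, afi, efi
  3-simplices (1): aefi

giving chain groups C_0 ≅ Z^9, C_1 ≅ Z^15, C_2 ≅ Z^6, C_3 ≅ Z^1.

∂_1: C_1 → C_0 sends each edge [p,q] (with p < q) to q − p. For instance
  ∂ei = i − e.
This gives a 9×15 integer matrix of rank 8; reducing to Smith normal form yields diagonal entries (1,1,1,1,1,1,1,1).

∂_2: C_2 → C_1 maps a triangle to the signed sum of its edges. For instance
  ∂abd = bd − ad + ab,
  ∂afg = fg − ag + af.
The 15×6 boundary matrix has rank 5 and Smith normal form diag(1,1,1,1,1).

∂_3: C_3 → C_2 sends each 3-simplex σ to the alternating sum Σ_i (−1)^i (σ with its i-th vertex removed). For instance
  ∂aefi = efi − afi + aei − aef.
The resulting 6×1 matrix has rank 1, and its Smith normal form has invariant factors (1).

From H_k ≅ ker(∂_k) / im(∂_{k+1}) we obtain:

  H_0: rank C_0 − rank ∂_1 = 9 − 8 = 1, and the invariant factors of ∂_1 are all 1, so H_0 = Z.
  H_1: rank ker ∂_1 − rank ∂_2 = (15 − 8) − 5 = 2, and the invariant factors of ∂_2 are all 1, so H_1 = Z^2.
  H_2: rank ker ∂_2 − rank ∂_3 = (6 − 5) − 1 = 0, and the invariant factors of ∂_3 are all 1, so H_2 = 0.
  H_3: rank ker ∂_3 − rank ∂_4 = (1 − 1) − 0 = 0, and there is no ∂_4, so H_3 = 0.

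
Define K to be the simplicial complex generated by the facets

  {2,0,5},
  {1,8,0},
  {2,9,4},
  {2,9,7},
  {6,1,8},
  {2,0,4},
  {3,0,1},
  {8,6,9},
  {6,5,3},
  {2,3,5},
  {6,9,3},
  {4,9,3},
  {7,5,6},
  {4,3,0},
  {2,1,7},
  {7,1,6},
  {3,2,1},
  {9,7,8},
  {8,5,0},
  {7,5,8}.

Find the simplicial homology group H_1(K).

Take the total order 0 < 1 < 2 < 3 < 4 < 5 < 6 < 7 < 8 < 9 on the vertex set. Then K (dimension 2) consists of the simplices:

  0-simplices (10): [0], [1], [2], [3], [4], [5], [6], [7], [8], [9]
  1-simplices (30): (30 of them)
  2-simplices (20): (20 of them)

Hence C_0 ≅ Z^10, C_1 ≅ Z^30, C_2 ≅ Z^20.

∂_1: C_1 → C_0 is given by ∂[p,q] = [q] − [p]. For instance
  ∂[0,3] = [3] − [0].
The resulting 10×30 matrix has rank 9, and its Smith normal form has invariant factors (1,1,1,1,1,1,1,1,1).

The boundary map ∂_2: C_2 → C_1 sends each 2-simplex [p,q,r] to [q,r] − [p,r] + [p,q]. For instance
  ∂[0,3,4] = [3,4] − [0,4] + [0,3],
  ∂[3,4,9] = [4,9] − [3,9] + [3,4].
The 30×20 boundary matrix has rank 20 and Smith normal form diag(1,1,1,1,1,1,1,1,1,1,1,1,1,1,1,1,1,1,1,2).

Now H_k = ker ∂_k / im ∂_{k+1}, so:

  H_1: rank ker ∂_1 − rank ∂_2 = (30 − 9) − 20 = 1, and ∂_2 has invariant factor 2 > 1, so H_1 ≅ Z ⊕ Z/2Z.

H_1 ≅ Z ⊕ Z/2Z.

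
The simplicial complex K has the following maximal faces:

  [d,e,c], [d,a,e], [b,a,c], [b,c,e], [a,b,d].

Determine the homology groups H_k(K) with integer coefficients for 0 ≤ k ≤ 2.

H_0 ≅ Z,  H_1 ≅ Z,  H_2 = 0.

Take the total order a < b < c < d < e on the vertex set. Then K (dimension 2) consists of the simplices:

  0-simplices (5): a, b, c, d, e
  1-simplices (10): ab, ac, ad, ae, bc, bd, be, cd, ce, de
  2-simplices (5): abc, abd, ade, bce, cde

so the chain groups are C_0 ≅ Z^5, C_1 ≅ Z^10, C_2 ≅ Z^5.

The boundary map ∂_1: C_1 → C_0 sends each edge [p,q] (with p < q) to q − p. For instance
  ∂ad = d − a.
The 5×10 boundary matrix has rank 4 and Smith normal form diag(1,1,1,1).

Boundary ∂_2: C_2 → C_1 maps a triangle to the signed sum of its edges. For instance
  ∂cde = de − ce + cd,
  ∂bce = ce − be + bc.
The 10×5 boundary matrix has rank 5 and Smith normal form diag(1,1,1,1,1).

Computing H_k = (kernel of ∂_k) / (image of ∂_{k+1}):

  H_0: rank C_0 − rank ∂_1 = 5 − 4 = 1, and the invariant factors of ∂_1 are all 1, so H_0 ≅ Z.
  H_1: rank ker ∂_1 − rank ∂_2 = (10 − 4) − 5 = 1, and the invariant factors of ∂_2 are all 1, so H_1 ≅ Z.
  H_2: rank ker ∂_2 − rank ∂_3 = (5 − 5) − 0 = 0, and there is no ∂_3, so H_2 ≅ 0.

As a check, the Euler characteristic is 5 − 10 + 5 = 0, which agrees with 1 − 1 + 0 = 0.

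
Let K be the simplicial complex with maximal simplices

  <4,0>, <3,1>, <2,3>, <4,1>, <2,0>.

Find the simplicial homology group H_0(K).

H_0 ≅ Z.

We work with the vertex ordering 0 < 1 < 2 < 3 < 4. The simplices of K, each written with vertices in increasing order, are:

  0-simplices (5): [0], [1], [2], [3], [4]
  1-simplices (5): [0,2], [0,4], [1,3], [1,4], [2,3]

giving chain groups C_0 ≅ Z^5, C_1 ≅ Z^5.

Boundary ∂_1: C_1 → C_0 sends each edge [p,q] (with p < q) to q − p. For instance
  ∂[2,3] = [3] − [2].
The resulting 5×5 matrix has rank 4, and its Smith normal form has invariant factors (1,1,1,1).

Now H_k = ker ∂_k / im ∂_{k+1}, so:

  H_0: rank C_0 − rank ∂_1 = 5 − 4 = 1, and the invariant factors of ∂_1 are all 1, so H_0 = Z.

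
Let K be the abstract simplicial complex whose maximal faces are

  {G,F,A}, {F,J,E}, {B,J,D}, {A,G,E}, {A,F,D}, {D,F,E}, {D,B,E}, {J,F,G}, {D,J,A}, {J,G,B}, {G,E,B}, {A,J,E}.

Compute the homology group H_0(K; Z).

H_0 = Z.

K has 7 vertices, 18 edges, 12 triangles.
rank ∂_0 = 0, rank ∂_1 = 6 ⇒ b_0 = 7 − 0 − 6 = 1; all invariant factors of ∂_1 are 1 so no torsion. So H_0 ≅ Z.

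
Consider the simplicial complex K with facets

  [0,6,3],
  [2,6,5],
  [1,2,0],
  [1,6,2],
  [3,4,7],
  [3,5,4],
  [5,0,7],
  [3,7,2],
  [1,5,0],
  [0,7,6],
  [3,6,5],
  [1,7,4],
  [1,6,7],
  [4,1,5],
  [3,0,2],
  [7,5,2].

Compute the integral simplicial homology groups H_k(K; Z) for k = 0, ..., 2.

Fix the vertex order 0 < 1 < 2 < 3 < 4 < 5 < 6 < 7 and write every simplex with vertices in increasing order. Then dim K = 2 and the simplices of K are:

  0-simplices (8): [0], [1], [2], [3], [4], [5], [6], [7]
  1-simplices (24): (24 of them)
  2-simplices (16): [0,1,2], [0,1,5], [0,2,3], [0,3,6], [0,5,7], [0,6,7], [1,2,6], [1,4,5], [1,4,7], [1,6,7], [2,3,7], [2,5,6], [2,5,7], [3,4,5], [3,4,7], [3,5,6]

Hence C_0 ≅ Z^8, C_1 ≅ Z^24, C_2 ≅ Z^16.

The boundary map ∂_1: C_1 → C_0 sends each edge [p,q] (with p < q) to q − p. For instance
  ∂[0,7] = [7] − [0].
The resulting 8×24 matrix has rank 7, and its Smith normal form has invariant factors (1,1,1,1,1,1,1).

Boundary ∂_2: C_2 → C_1 sends each 2-simplex [p,q,r] to [q,r] − [p,r] + [p,q]. For instance
  ∂[3,4,5] = [4,5] − [3,5] + [3,4],
  ∂[1,4,5] = [4,5] − [1,5] + [1,4].
As a 24×16 matrix over Z this has rank 15, with invariant factors (1,1,1,1,1,1,1,1,1,1,1,1,1,1,1).

Computing H_k = (kernel of ∂_k) / (image of ∂_{k+1}):

  H_0: rank C_0 − rank ∂_1 = 8 − 7 = 1, and the invariant factors of ∂_1 are all 1, so H_0 = Z.
  H_1: rank ker ∂_1 − rank ∂_2 = (24 − 7) − 15 = 2, and the invariant factors of ∂_2 are all 1, so H_1 = Z^2.
  H_2: rank ker ∂_2 − rank ∂_3 = (16 − 15) − 0 = 1, and there is no ∂_3, so H_2 = Z.

H_0 = Z,  H_1 = Z^2,  H_2 = Z.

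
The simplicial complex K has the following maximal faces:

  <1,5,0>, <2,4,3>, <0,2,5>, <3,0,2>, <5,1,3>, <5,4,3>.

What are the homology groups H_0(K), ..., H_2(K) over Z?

We work with the vertex ordering 0 < 1 < 2 < 3 < 4 < 5. The simplices of K, each written with vertices in increasing order, are:

  0-simplices (6): [0], [1], [2], [3], [4], [5]
  1-simplices (12): [0,1], [0,2], [0,3], [0,5], [1,3], [1,5], [2,3], [2,4], [2,5], [3,4], [3,5], [4,5]
  2-simplices (6): [0,1,5], [0,2,3], [0,2,5], [1,3,5], [2,3,4], [3,4,5]

giving chain groups C_0 ≅ Z^6, C_1 ≅ Z^12, C_2 ≅ Z^6.

The boundary map ∂_1: C_1 → C_0 is given by ∂[p,q] = [q] − [p]. For instance
  ∂[3,4] = [4] − [3].
The resulting 6×12 matrix has rank 5, and its Smith normal form has invariant factors (1,1,1,1,1).

Boundary ∂_2: C_2 → C_1 maps a triangle to the signed sum of its edges. For instance
  ∂[0,2,5] = [2,5] − [0,5] + [0,2],
  ∂[3,4,5] = [4,5] − [3,5] + [3,4].
The 12×6 boundary matrix has rank 6 and Smith normal form diag(1,1,1,1,1,1).

Reading off H_k = ker ∂_k / im ∂_{k+1}:

  H_0: rank C_0 − rank ∂_1 = 6 − 5 = 1, and the invariant factors of ∂_1 are all 1, so H_0 ≅ Z.
  H_1: rank ker ∂_1 − rank ∂_2 = (12 − 5) − 6 = 1, and the invariant factors of ∂_2 are all 1, so H_1 ≅ Z.
  H_2: rank ker ∂_2 − rank ∂_3 = (6 − 6) − 0 = 0, and there is no ∂_3, so H_2 ≅ 0.

As a check, the Euler characteristic is 6 − 12 + 6 = 0, which agrees with 1 − 1 + 0 = 0.
(K is a triangulation of the cylinder S^1 x I.)

H_0 ≅ Z,  H_1 ≅ Z,  H_2 = 0.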